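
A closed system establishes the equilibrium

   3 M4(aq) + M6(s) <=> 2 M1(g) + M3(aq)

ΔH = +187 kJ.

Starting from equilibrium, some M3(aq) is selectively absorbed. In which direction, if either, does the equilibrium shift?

right

Removing M3 (aq), a product, drives the reaction to the right.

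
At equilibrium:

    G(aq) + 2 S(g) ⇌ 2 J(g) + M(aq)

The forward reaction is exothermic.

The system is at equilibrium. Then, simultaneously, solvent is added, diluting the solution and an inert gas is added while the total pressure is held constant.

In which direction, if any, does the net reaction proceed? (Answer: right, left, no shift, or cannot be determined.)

no shift

Dilution scales every aqueous concentration by the same factor. Δn_aq = 1 − 1 = 0, so Q is unchanged — no shift.
Adding inert gas at constant total pressure expands the volume, scaling every reacting partial pressure by the same factor. Δn_gas = 2 − 2 = 0, so Q is unchanged — no shift.
None of the changes alters Q relative to K, so there is no net shift.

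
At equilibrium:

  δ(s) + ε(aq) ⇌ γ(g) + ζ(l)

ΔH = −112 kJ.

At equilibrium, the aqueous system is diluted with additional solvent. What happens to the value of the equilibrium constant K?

unchanged

The equilibrium constant depends only on temperature. This perturbation may move the position of equilibrium, but since T is unchanged, K itself is unchanged.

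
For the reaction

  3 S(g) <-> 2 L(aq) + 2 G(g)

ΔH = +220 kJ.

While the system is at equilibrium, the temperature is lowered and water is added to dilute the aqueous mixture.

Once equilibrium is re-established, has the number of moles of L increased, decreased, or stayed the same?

The forward reaction is endothermic. Lowering T favours the exothermic direction — shift to the left.
Dilution lowers every aqueous concentration by the same factor. Δn_aq = 2 − 0 = +2, so the system shifts toward the side with more dissolved moles — to the right.
The two effects oppose each other, so the net shift — and hence the change in L — cannot be determined from the given information.

cannot be determined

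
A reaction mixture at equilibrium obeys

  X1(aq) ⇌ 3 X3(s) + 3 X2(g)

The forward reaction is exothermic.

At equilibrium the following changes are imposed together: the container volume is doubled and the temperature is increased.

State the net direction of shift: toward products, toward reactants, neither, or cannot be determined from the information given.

cannot be determined

Gas moles: reactants 0, products 3 (Δn_gas = +3). Expansion shifts the system toward the side with more moles of gas — to the right.
The forward reaction is exothermic. Raising T favours the endothermic direction — shift to the left.
The individual effects push in opposite directions; without quantitative information the net direction cannot be determined.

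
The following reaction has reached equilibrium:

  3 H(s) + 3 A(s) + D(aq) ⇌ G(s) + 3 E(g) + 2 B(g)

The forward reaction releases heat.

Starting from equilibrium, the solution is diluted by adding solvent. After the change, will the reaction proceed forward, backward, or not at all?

Dilution lowers every aqueous concentration by the same factor. Δn_aq = 0 − 1 = -1, so the system shifts toward the side with more dissolved moles — to the left.

left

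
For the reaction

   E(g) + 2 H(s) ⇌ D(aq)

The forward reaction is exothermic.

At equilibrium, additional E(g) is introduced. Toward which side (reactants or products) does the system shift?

right

Adding E (g), a reactant, drives the reaction to the right.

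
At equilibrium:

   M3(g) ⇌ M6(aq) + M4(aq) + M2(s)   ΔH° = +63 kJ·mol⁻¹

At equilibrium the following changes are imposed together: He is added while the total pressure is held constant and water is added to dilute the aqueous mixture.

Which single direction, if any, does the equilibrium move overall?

cannot be determined

Adding inert gas at constant total pressure expands the volume and lowers every reacting partial pressure. With Δn_gas = 0 − 1 = -1, Q moves away from K toward the side with fewer gas moles, so the system shifts toward the side with more gas moles — to the left.
Dilution lowers every aqueous concentration by the same factor. Δn_aq = 2 − 0 = +2, so the system shifts toward the side with more dissolved moles — to the right.
The individual effects push in opposite directions; without quantitative information the net direction cannot be determined.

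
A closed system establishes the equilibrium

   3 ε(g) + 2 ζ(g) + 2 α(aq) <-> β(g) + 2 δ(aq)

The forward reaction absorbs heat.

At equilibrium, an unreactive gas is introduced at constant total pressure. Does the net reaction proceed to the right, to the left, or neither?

left

Adding inert gas at constant total pressure expands the volume and lowers every reacting partial pressure. With Δn_gas = 1 − 5 = -4, Q moves away from K toward the side with fewer gas moles, so the system shifts toward the side with more gas moles — to the left.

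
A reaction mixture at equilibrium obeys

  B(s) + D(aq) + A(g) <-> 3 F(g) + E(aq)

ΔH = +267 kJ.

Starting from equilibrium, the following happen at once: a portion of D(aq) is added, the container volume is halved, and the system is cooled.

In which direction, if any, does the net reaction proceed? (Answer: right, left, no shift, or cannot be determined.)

cannot be determined

Adding D (aq), a reactant, drives the reaction to the right.
Gas moles: reactants 1, products 3 (Δn_gas = +2). Compression shifts the system toward the side with fewer moles of gas — to the left.
The forward reaction is endothermic. Lowering T favours the exothermic direction — shift to the left.
The individual effects push in opposite directions; without quantitative information the net direction cannot be determined.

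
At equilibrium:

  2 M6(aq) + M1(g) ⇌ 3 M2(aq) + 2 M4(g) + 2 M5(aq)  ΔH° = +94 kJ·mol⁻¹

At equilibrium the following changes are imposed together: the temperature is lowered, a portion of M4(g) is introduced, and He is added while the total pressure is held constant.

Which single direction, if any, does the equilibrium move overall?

The forward reaction is endothermic. Lowering T favours the exothermic direction — shift to the left.
Adding M4 (g), a product, drives the reaction to the left.
Adding inert gas at constant total pressure expands the volume and lowers every reacting partial pressure. With Δn_gas = 2 − 1 = +1, Q moves away from K toward the side with fewer gas moles, so the system shifts toward the side with more gas moles — to the right.
The individual effects push in opposite directions; without quantitative information the net direction cannot be determined.

cannot be determined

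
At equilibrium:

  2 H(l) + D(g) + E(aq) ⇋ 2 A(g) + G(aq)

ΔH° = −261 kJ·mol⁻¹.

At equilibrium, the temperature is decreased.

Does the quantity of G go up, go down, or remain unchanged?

increases

The forward reaction is exothermic. Lowering T favours the exothermic direction — shift to the right.
The net shift is to the right. G is a product, so its amount increases.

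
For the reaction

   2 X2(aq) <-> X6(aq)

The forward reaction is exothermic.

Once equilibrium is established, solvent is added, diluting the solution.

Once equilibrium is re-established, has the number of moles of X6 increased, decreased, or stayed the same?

decreases

Dilution lowers every aqueous concentration by the same factor. Δn_aq = 1 − 2 = -1, so the system shifts toward the side with more dissolved moles — to the left.
The net shift is to the left. X6 is a product, so its amount decreases.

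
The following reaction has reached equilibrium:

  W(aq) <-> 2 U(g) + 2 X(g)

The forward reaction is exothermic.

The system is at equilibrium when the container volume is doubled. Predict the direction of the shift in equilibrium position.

right

Gas moles: reactants 0, products 4 (Δn_gas = +4). Expansion shifts the system toward the side with more moles of gas — to the right.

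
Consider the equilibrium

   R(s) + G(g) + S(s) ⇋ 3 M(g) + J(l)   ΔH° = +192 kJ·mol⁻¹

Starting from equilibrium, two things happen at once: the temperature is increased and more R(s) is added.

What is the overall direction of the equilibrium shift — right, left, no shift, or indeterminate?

right

The forward reaction is endothermic. Raising T favours the endothermic direction — shift to the right.
R is a pure solid; its activity is 1 regardless of amount, so Q is unaffected — no shift from this change.
Only the nonzero effect(s) matter; the net shift is to the right.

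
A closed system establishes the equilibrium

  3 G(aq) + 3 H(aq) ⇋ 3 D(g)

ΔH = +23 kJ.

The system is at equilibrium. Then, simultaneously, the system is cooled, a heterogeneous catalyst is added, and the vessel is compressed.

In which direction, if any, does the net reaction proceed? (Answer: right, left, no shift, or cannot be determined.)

left

The forward reaction is endothermic. Lowering T favours the exothermic direction — shift to the left.
A catalyst speeds both forward and reverse rates equally; it changes neither Q nor K — no shift from this change.
Gas moles: reactants 0, products 3 (Δn_gas = +3). Compression shifts the system toward the side with fewer moles of gas — to the left.
Only the nonzero effect(s) matter; the net shift is to the left.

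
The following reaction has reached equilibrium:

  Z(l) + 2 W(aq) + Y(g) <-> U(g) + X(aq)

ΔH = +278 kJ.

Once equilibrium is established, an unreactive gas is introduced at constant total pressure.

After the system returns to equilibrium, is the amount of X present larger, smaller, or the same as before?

Adding inert gas at constant total pressure expands the volume, scaling every reacting partial pressure by the same factor. Δn_gas = 1 − 1 = 0, so Q is unchanged — no shift.
No net shift occurs, so the amount of X is unchanged.

unchanged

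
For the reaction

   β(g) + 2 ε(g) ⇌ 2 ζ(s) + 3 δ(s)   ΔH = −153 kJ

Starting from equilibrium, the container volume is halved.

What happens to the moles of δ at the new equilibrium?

increases

Gas moles: reactants 3, products 0 (Δn_gas = -3). Compression shifts the system toward the side with fewer moles of gas — to the right.
The net shift is to the right. δ is a product, so its amount increases.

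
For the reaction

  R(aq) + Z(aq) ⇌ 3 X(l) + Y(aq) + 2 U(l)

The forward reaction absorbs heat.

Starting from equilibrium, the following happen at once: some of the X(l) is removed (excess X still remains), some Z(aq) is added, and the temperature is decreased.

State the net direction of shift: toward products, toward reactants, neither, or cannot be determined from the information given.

cannot be determined

X is a pure liquid; its activity is 1 regardless of amount, so Q is unaffected — no shift from this change.
Adding Z (aq), a reactant, drives the reaction to the right.
The forward reaction is endothermic. Lowering T favours the exothermic direction — shift to the left.
The individual effects push in opposite directions; without quantitative information the net direction cannot be determined.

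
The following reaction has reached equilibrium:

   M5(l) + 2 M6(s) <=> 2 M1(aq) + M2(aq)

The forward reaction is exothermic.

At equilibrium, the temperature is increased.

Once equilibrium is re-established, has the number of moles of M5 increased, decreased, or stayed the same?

The forward reaction is exothermic. Raising T favours the endothermic direction — shift to the left.
The net shift is to the left. M5 is a reactant, so its amount increases.

increases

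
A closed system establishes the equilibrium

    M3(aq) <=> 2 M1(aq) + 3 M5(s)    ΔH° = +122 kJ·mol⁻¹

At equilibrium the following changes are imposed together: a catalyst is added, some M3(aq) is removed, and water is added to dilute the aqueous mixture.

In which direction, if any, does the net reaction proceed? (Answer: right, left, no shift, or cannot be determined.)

cannot be determined

A catalyst speeds both forward and reverse rates equally; it changes neither Q nor K — no shift from this change.
Removing M3 (aq), a reactant, drives the reaction to the left.
Dilution lowers every aqueous concentration by the same factor. Δn_aq = 2 − 1 = +1, so the system shifts toward the side with more dissolved moles — to the right.
The individual effects push in opposite directions; without quantitative information the net direction cannot be determined.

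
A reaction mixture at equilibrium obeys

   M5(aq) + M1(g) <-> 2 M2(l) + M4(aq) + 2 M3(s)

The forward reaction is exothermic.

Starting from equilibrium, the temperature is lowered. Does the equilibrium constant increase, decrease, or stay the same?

K depends on temperature via the van 't Hoff relation. The forward reaction is exothermic, so lowering T increases K.

increases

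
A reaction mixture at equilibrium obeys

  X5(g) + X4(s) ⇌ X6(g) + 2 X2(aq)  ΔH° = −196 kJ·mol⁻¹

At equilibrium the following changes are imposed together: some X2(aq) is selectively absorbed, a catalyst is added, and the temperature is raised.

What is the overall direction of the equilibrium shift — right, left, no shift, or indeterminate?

Removing X2 (aq), a product, drives the reaction to the right.
A catalyst speeds both forward and reverse rates equally; it changes neither Q nor K — no shift from this change.
The forward reaction is exothermic. Raising T favours the endothermic direction — shift to the left.
The individual effects push in opposite directions; without quantitative information the net direction cannot be determined.

cannot be determined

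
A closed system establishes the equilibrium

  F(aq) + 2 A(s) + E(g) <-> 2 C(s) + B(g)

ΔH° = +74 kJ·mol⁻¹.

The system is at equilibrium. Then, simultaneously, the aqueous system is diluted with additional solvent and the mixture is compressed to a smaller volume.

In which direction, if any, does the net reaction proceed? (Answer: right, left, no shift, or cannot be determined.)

Dilution lowers every aqueous concentration by the same factor. Δn_aq = 0 − 1 = -1, so the system shifts toward the side with more dissolved moles — to the left.
Gas moles: reactants 1, products 1. Δn_gas = 0, so a volume change leaves Q equal to K — no shift from this change.
Only the nonzero effect(s) matter; the net shift is to the left.

left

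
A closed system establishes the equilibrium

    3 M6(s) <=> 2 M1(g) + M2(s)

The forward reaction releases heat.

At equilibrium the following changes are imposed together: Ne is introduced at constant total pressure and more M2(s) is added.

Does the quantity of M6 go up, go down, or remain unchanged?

decreases

Adding inert gas at constant total pressure expands the volume and lowers every reacting partial pressure. With Δn_gas = 2 − 0 = +2, Q moves away from K toward the side with fewer gas moles, so the system shifts toward the side with more gas moles — to the right.
M2 is a pure solid; its activity is 1 regardless of amount, so Q is unaffected — no shift from this change.
The net shift is to the right. M6 is a reactant, so its amount decreases.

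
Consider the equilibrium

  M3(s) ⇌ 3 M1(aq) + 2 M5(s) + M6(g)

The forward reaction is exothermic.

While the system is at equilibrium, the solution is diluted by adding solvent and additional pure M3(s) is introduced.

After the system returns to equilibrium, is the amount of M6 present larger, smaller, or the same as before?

increases

Dilution lowers every aqueous concentration by the same factor. Δn_aq = 3 − 0 = +3, so the system shifts toward the side with more dissolved moles — to the right.
M3 is a pure solid; its activity is 1 regardless of amount, so Q is unaffected — no shift from this change.
The net shift is to the right. M6 is a product, so its amount increases.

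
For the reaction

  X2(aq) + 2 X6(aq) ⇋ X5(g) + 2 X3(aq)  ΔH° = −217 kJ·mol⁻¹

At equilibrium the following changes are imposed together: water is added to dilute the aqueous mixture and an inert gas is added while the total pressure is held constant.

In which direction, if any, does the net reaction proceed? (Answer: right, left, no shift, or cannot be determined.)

cannot be determined

Dilution lowers every aqueous concentration by the same factor. Δn_aq = 2 − 3 = -1, so the system shifts toward the side with more dissolved moles — to the left.
Adding inert gas at constant total pressure expands the volume and lowers every reacting partial pressure. With Δn_gas = 1 − 0 = +1, Q moves away from K toward the side with fewer gas moles, so the system shifts toward the side with more gas moles — to the right.
The individual effects push in opposite directions; without quantitative information the net direction cannot be determined.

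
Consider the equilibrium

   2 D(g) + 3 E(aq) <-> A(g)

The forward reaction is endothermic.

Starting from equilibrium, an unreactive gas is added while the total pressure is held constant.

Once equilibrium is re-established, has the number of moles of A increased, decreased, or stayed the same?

decreases

Adding inert gas at constant total pressure expands the volume and lowers every reacting partial pressure. With Δn_gas = 1 − 2 = -1, Q moves away from K toward the side with fewer gas moles, so the system shifts toward the side with more gas moles — to the left.
The net shift is to the left. A is a product, so its amount decreases.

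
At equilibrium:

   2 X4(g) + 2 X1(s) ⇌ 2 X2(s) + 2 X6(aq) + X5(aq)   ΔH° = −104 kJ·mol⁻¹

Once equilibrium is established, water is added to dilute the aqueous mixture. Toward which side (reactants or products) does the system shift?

Dilution lowers every aqueous concentration by the same factor. Δn_aq = 3 − 0 = +3, so the system shifts toward the side with more dissolved moles — to the right.

right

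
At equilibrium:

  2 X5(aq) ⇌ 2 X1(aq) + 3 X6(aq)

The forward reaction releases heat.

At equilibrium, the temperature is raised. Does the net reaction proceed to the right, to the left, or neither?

left

The forward reaction is exothermic. Raising T favours the endothermic direction — shift to the left.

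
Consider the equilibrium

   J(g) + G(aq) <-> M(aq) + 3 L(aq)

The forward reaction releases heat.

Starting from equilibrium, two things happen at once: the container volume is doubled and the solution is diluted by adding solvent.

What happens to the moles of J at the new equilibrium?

cannot be determined

Gas moles: reactants 1, products 0 (Δn_gas = -1). Expansion shifts the system toward the side with more moles of gas — to the left.
Dilution lowers every aqueous concentration by the same factor. Δn_aq = 4 − 1 = +3, so the system shifts toward the side with more dissolved moles — to the right.
The two effects oppose each other, so the net shift — and hence the change in J — cannot be determined from the given information.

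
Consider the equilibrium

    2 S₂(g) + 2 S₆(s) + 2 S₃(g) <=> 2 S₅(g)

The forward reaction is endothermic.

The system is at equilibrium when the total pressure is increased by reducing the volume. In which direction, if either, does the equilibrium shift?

right

Gas moles: reactants 4, products 2 (Δn_gas = -2). Compression shifts the system toward the side with fewer moles of gas — to the right.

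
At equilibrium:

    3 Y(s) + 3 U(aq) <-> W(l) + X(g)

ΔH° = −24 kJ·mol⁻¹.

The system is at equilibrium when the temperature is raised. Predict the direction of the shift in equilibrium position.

The forward reaction is exothermic. Raising T favours the endothermic direction — shift to the left.

left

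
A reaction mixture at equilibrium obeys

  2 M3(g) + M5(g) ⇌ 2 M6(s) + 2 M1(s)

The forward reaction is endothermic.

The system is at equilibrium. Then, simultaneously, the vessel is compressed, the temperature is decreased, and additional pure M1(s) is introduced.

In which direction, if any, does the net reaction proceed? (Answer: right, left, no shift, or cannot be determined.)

Gas moles: reactants 3, products 0 (Δn_gas = -3). Compression shifts the system toward the side with fewer moles of gas — to the right.
The forward reaction is endothermic. Lowering T favours the exothermic direction — shift to the left.
M1 is a pure solid; its activity is 1 regardless of amount, so Q is unaffected — no shift from this change.
The individual effects push in opposite directions; without quantitative information the net direction cannot be determined.

cannot be determined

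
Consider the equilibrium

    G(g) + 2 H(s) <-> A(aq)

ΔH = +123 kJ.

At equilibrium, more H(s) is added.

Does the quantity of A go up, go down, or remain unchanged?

H is a pure solid; its activity is 1 regardless of amount, so Q is unaffected — no shift from this change.
No net shift occurs, so the amount of A is unchanged.

unchanged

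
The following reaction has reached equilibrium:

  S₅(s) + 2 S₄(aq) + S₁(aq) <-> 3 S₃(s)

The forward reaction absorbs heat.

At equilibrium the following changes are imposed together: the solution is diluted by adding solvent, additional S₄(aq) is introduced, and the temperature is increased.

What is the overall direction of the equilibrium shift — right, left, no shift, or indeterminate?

Dilution lowers every aqueous concentration by the same factor. Δn_aq = 0 − 3 = -3, so the system shifts toward the side with more dissolved moles — to the left.
Adding S₄ (aq), a reactant, drives the reaction to the right.
The forward reaction is endothermic. Raising T favours the endothermic direction — shift to the right.
The individual effects push in opposite directions; without quantitative information the net direction cannot be determined.

cannot be determined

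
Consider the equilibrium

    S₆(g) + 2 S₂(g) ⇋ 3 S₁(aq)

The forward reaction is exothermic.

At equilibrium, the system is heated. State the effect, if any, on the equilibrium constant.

decreases

K depends on temperature via the van 't Hoff relation. The forward reaction is exothermic, so raising T decreases K.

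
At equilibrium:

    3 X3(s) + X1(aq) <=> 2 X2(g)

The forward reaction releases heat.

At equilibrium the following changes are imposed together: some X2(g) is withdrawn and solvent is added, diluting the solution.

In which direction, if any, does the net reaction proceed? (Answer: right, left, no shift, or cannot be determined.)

cannot be determined

Removing X2 (g), a product, drives the reaction to the right.
Dilution lowers every aqueous concentration by the same factor. Δn_aq = 0 − 1 = -1, so the system shifts toward the side with more dissolved moles — to the left.
The individual effects push in opposite directions; without quantitative information the net direction cannot be determined.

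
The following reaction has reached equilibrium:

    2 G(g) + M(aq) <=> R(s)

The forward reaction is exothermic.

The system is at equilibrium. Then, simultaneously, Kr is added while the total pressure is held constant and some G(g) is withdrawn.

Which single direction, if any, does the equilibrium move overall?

left

Adding inert gas at constant total pressure expands the volume and lowers every reacting partial pressure. With Δn_gas = 0 − 2 = -2, Q moves away from K toward the side with fewer gas moles, so the system shifts toward the side with more gas moles — to the left.
Removing G (g), a reactant, drives the reaction to the left.
All effects act in the same direction — net shift to the left.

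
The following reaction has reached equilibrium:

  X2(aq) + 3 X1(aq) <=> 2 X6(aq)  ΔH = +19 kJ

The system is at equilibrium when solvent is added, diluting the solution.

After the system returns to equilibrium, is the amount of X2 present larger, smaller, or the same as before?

increases

Dilution lowers every aqueous concentration by the same factor. Δn_aq = 2 − 4 = -2, so the system shifts toward the side with more dissolved moles — to the left.
The net shift is to the left. X2 is a reactant, so its amount increases.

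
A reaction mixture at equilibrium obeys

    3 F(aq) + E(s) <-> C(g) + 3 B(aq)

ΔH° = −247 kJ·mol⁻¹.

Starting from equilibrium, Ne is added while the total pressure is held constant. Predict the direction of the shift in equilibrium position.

Adding inert gas at constant total pressure expands the volume and lowers every reacting partial pressure. With Δn_gas = 1 − 0 = +1, Q moves away from K toward the side with fewer gas moles, so the system shifts toward the side with more gas moles — to the right.

right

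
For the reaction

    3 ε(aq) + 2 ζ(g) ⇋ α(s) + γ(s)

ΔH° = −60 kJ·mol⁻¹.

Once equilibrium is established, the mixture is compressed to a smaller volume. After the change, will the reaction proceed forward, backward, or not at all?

right

Gas moles: reactants 2, products 0 (Δn_gas = -2). Compression shifts the system toward the side with fewer moles of gas — to the right.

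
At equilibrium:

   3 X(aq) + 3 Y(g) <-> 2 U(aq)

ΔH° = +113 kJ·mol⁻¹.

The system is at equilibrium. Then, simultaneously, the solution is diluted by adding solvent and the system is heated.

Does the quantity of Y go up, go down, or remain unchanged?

cannot be determined

Dilution lowers every aqueous concentration by the same factor. Δn_aq = 2 − 3 = -1, so the system shifts toward the side with more dissolved moles — to the left.
The forward reaction is endothermic. Raising T favours the endothermic direction — shift to the right.
The two effects oppose each other, so the net shift — and hence the change in Y — cannot be determined from the given information.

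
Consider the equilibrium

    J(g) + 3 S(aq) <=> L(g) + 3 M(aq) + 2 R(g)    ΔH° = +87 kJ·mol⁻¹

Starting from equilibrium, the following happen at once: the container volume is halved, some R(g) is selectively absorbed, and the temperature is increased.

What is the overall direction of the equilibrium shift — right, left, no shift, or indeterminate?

Gas moles: reactants 1, products 3 (Δn_gas = +2). Compression shifts the system toward the side with fewer moles of gas — to the left.
Removing R (g), a product, drives the reaction to the right.
The forward reaction is endothermic. Raising T favours the endothermic direction — shift to the right.
The individual effects push in opposite directions; without quantitative information the net direction cannot be determined.

cannot be determined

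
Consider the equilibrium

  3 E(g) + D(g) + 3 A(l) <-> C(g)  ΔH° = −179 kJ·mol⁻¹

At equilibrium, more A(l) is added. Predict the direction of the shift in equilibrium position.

no shift

A is a pure liquid; its activity is 1 regardless of amount, so Q is unaffected — no shift from this change.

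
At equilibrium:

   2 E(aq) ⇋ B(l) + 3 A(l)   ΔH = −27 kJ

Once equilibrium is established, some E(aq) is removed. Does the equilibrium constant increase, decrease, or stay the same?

The equilibrium constant depends only on temperature. This perturbation may move the position of equilibrium, but since T is unchanged, K itself is unchanged.

unchanged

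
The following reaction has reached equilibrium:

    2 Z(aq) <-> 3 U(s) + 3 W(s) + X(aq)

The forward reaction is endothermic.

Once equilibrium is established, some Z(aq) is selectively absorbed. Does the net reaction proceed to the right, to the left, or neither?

Removing Z (aq), a reactant, drives the reaction to the left.

left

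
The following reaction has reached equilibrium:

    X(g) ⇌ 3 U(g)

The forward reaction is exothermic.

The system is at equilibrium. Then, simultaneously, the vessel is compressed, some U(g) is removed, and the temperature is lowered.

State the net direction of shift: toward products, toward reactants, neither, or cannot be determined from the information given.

cannot be determined

Gas moles: reactants 1, products 3 (Δn_gas = +2). Compression shifts the system toward the side with fewer moles of gas — to the left.
Removing U (g), a product, drives the reaction to the right.
The forward reaction is exothermic. Lowering T favours the exothermic direction — shift to the right.
The individual effects push in opposite directions; without quantitative information the net direction cannot be determined.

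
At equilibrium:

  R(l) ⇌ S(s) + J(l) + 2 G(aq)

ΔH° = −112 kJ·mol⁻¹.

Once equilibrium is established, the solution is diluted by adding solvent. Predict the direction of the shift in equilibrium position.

right

Dilution lowers every aqueous concentration by the same factor. Δn_aq = 2 − 0 = +2, so the system shifts toward the side with more dissolved moles — to the right.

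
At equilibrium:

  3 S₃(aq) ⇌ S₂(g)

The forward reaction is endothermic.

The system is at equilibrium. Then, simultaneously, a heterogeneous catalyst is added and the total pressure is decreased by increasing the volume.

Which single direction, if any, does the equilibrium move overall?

A catalyst speeds both forward and reverse rates equally; it changes neither Q nor K — no shift from this change.
Gas moles: reactants 0, products 1 (Δn_gas = +1). Expansion shifts the system toward the side with more moles of gas — to the right.
Only the nonzero effect(s) matter; the net shift is to the right.

right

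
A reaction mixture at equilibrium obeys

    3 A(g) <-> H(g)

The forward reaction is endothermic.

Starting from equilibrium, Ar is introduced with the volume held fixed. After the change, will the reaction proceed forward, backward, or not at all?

At constant volume, adding an inert gas leaves every reacting species' partial pressure unchanged, so Q is unchanged — no shift from this change.

no shift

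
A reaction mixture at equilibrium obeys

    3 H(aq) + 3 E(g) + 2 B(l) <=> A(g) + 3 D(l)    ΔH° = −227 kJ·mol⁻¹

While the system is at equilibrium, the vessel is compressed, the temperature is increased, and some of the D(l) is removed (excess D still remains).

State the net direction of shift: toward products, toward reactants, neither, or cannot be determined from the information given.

cannot be determined

Gas moles: reactants 3, products 1 (Δn_gas = -2). Compression shifts the system toward the side with fewer moles of gas — to the right.
The forward reaction is exothermic. Raising T favours the endothermic direction — shift to the left.
D is a pure liquid; its activity is 1 regardless of amount, so Q is unaffected — no shift from this change.
The individual effects push in opposite directions; without quantitative information the net direction cannot be determined.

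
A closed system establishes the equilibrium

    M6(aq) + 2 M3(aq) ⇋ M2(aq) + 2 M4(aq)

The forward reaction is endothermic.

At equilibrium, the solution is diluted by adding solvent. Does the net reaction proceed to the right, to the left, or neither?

no shift

Dilution scales every aqueous concentration by the same factor. Δn_aq = 3 − 3 = 0, so Q is unchanged — no shift.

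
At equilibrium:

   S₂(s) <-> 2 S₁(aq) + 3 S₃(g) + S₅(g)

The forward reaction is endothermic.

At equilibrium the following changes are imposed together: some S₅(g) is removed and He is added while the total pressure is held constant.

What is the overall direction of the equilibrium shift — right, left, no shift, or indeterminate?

right

Removing S₅ (g), a product, drives the reaction to the right.
Adding inert gas at constant total pressure expands the volume and lowers every reacting partial pressure. With Δn_gas = 4 − 0 = +4, Q moves away from K toward the side with fewer gas moles, so the system shifts toward the side with more gas moles — to the right.
All effects act in the same direction — net shift to the right.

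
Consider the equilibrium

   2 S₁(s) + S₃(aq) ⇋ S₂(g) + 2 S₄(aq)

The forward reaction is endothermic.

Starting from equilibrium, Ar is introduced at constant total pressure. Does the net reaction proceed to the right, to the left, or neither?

Adding inert gas at constant total pressure expands the volume and lowers every reacting partial pressure. With Δn_gas = 1 − 0 = +1, Q moves away from K toward the side with fewer gas moles, so the system shifts toward the side with more gas moles — to the right.

right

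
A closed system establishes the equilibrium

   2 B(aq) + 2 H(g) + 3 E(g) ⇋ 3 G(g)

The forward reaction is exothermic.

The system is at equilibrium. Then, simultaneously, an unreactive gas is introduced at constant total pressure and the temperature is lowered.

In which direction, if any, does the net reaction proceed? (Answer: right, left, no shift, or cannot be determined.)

cannot be determined

Adding inert gas at constant total pressure expands the volume and lowers every reacting partial pressure. With Δn_gas = 3 − 5 = -2, Q moves away from K toward the side with fewer gas moles, so the system shifts toward the side with more gas moles — to the left.
The forward reaction is exothermic. Lowering T favours the exothermic direction — shift to the right.
The individual effects push in opposite directions; without quantitative information the net direction cannot be determined.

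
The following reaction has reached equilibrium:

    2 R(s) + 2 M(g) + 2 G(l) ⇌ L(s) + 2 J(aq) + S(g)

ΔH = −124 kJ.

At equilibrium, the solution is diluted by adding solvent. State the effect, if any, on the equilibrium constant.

unchanged

The equilibrium constant depends only on temperature. This perturbation may move the position of equilibrium, but since T is unchanged, K itself is unchanged.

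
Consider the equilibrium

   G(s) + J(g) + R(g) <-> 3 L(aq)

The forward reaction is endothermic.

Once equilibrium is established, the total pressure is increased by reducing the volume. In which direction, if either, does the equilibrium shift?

right

Gas moles: reactants 2, products 0 (Δn_gas = -2). Compression shifts the system toward the side with fewer moles of gas — to the right.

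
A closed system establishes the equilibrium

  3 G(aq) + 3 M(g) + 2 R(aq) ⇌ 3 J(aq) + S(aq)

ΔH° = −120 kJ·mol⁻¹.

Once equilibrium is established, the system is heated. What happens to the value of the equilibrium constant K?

decreases

K depends on temperature via the van 't Hoff relation. The forward reaction is exothermic, so raising T decreases K.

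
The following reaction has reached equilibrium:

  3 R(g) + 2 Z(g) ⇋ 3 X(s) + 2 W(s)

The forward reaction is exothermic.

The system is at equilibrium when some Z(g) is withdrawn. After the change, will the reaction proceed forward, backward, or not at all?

Removing Z (g), a reactant, drives the reaction to the left.

left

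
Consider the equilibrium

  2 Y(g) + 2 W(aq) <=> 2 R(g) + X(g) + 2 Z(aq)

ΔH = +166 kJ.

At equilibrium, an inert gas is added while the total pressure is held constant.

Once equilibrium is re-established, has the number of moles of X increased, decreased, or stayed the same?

Adding inert gas at constant total pressure expands the volume and lowers every reacting partial pressure. With Δn_gas = 3 − 2 = +1, Q moves away from K toward the side with fewer gas moles, so the system shifts toward the side with more gas moles — to the right.
The net shift is to the right. X is a product, so its amount increases.

increases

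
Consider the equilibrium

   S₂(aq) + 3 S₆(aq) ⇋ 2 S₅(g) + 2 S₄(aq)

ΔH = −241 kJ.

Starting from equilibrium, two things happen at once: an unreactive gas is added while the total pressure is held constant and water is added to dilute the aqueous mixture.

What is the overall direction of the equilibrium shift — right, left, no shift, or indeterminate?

cannot be determined

Adding inert gas at constant total pressure expands the volume and lowers every reacting partial pressure. With Δn_gas = 2 − 0 = +2, Q moves away from K toward the side with fewer gas moles, so the system shifts toward the side with more gas moles — to the right.
Dilution lowers every aqueous concentration by the same factor. Δn_aq = 2 − 4 = -2, so the system shifts toward the side with more dissolved moles — to the left.
The individual effects push in opposite directions; without quantitative information the net direction cannot be determined.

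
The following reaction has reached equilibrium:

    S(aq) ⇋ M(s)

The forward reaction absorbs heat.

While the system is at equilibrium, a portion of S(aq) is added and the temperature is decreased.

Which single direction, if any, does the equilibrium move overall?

Adding S (aq), a reactant, drives the reaction to the right.
The forward reaction is endothermic. Lowering T favours the exothermic direction — shift to the left.
The individual effects push in opposite directions; without quantitative information the net direction cannot be determined.

cannot be determined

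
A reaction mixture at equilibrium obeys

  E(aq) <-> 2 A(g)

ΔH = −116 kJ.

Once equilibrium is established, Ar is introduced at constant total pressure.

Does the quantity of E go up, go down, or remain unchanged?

Adding inert gas at constant total pressure expands the volume and lowers every reacting partial pressure. With Δn_gas = 2 − 0 = +2, Q moves away from K toward the side with fewer gas moles, so the system shifts toward the side with more gas moles — to the right.
The net shift is to the right. E is a reactant, so its amount decreases.

decreases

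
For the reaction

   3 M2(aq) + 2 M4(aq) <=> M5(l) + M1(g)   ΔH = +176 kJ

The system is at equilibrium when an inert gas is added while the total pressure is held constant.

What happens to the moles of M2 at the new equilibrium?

Adding inert gas at constant total pressure expands the volume and lowers every reacting partial pressure. With Δn_gas = 1 − 0 = +1, Q moves away from K toward the side with fewer gas moles, so the system shifts toward the side with more gas moles — to the right.
The net shift is to the right. M2 is a reactant, so its amount decreases.

decreases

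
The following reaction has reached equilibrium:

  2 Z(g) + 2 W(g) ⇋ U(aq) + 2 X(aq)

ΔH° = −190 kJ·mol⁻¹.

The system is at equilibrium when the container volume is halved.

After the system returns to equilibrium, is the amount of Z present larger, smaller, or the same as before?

decreases

Gas moles: reactants 4, products 0 (Δn_gas = -4). Compression shifts the system toward the side with fewer moles of gas — to the right.
The net shift is to the right. Z is a reactant, so its amount decreases.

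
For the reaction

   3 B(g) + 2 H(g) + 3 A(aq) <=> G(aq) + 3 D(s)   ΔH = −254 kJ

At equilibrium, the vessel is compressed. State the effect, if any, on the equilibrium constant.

The equilibrium constant depends only on temperature. This perturbation may move the position of equilibrium, but since T is unchanged, K itself is unchanged.

unchanged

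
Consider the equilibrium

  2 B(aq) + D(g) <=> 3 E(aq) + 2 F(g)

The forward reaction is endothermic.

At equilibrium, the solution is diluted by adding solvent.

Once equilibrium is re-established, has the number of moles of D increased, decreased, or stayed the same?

Dilution lowers every aqueous concentration by the same factor. Δn_aq = 3 − 2 = +1, so the system shifts toward the side with more dissolved moles — to the right.
The net shift is to the right. D is a reactant, so its amount decreases.

decreases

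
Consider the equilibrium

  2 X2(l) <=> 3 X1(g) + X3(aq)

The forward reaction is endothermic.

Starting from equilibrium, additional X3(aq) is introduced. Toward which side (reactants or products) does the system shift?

left

Adding X3 (aq), a product, drives the reaction to the left.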